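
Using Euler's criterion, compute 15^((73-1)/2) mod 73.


p = 73 is prime and the exponent is (p-1)/2 = 36, so by Euler's criterion 15^36 = (15/73) = +1 or -1 mod 73.
Compute by square-and-multiply:
  36 = 32 + 4 (binary 100100)
  Repeated squaring mod 73: 15^1 = 15, 15^2 = 6, 15^4 = 36, 15^8 = 55, 15^16 = 32, 15^32 = 2
  15^36 = 15^32 * 15^4 = 2 * 36 mod 73
    2 * 36 = 72 = 72 mod 73
  15^36 = 72 mod 73
Result 72 = p - 1 = -1 mod 73: 15 is a quadratic non-residue mod 73. As a residue in [0, p-1] the value is 72.
15^36 mod 73 = 72

72


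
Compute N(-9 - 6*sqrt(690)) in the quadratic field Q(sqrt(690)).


N(a + b*sqrt(d)) = a^2 - d*b^2
= (-9)^2 - (690)*(-6)^2
= 81 - 24840
= -24759

-24759


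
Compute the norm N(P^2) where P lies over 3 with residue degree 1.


N(P^a) = p^(a*f)
= 3^(2*1)
= 3^2
= 9

9


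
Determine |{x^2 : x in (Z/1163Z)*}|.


For prime p, the number of non-zero quadratic residues is (p-1)/2.
= (1163-1)/2
= 581

581


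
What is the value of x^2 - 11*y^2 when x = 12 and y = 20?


x^2 - d*y^2
= 12^2 - 11*20^2
= 144 - 4400
= -4256

-4256


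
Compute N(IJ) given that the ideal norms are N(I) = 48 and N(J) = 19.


N(IJ) = N(I) * N(J)
= 48 * 19
= 912

912


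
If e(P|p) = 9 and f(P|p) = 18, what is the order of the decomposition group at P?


|D_P| = e * f
= 9 * 18
= 162

162


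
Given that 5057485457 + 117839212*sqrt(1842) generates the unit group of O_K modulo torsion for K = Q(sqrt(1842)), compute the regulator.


epsilon = 5057485457 + 117839212*sqrt(1842)
= 1.0115e+10
R = ln(1.0115e+10)
= 23.0373

23.0373


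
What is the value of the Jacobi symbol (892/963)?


Compute (892/963) via quadratic reciprocity:
  pull out 2: (2/963) = -1  (since 963 mod 8 = 3)
  pull out 2: (2/963) = -1  (since 963 mod 8 = 3)
  reciprocity: (223/963) -> -(963/223)
  reduce: (71/223)
  reciprocity: (71/223) -> -(223/71)
  reduce: (10/71)
  pull out 2: (2/71) = +1  (since 71 mod 8 = 7)
  reciprocity: (5/71) -> +(71/5)
  reduce: (1/5)
  (1/5) = 1
Product of signs = 1

1


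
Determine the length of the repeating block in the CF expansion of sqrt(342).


Run the CF algorithm for sqrt(342).
a_0 = floor(sqrt(342)) = 18; set m_0=0, q_0=1.
Recurrence: m' = q*a - m,  q' = (d - m'^2)/q,  a' = floor((a_0 + m')/q').
  step 1: m=18, q=18, a=2
  step 2: m=18, q=1, a=36
a_2 = 2*a_0 = 36, so the period closes here.
sqrt(342) = [18; 2, 36]
Period length = 2

2


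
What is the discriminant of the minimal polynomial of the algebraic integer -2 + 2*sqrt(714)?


The element -2 + 2*sqrt(714) has minimal polynomial:
x^2 + 4*x - 2852
Discriminant = (4)^2 - 4*(-2852)
= 16 + 11408
= 11424

11424


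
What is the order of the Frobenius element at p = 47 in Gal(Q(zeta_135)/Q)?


The Frobenius at p in Gal(Q(zeta_n)/Q) = (Z/nZ)* is the class of p, so its order is ord_135(47), the smallest k >= 1 with 47^k = 1 mod 135.
n = 135 = 3^3 * 5, phi(135) = 72; the order divides phi(n).
Divisors of 72: 1, 2, 3, 4, 6, 8, 9, 12, 18, 24, 36, 72
Repeated squaring mod 135: 47^1 = 47, 47^2 = 49, 47^4 = 106, 47^8 = 31, 47^16 = 16, 47^32 = 121, 47^64 = 61
Test divisors in increasing order:
  k=1: 47^1 = 47 mod 135
  k=2: 47^2 = 49 mod 135
  k=3: 47^3 = 49 * 47 = 8 mod 135
  k=4: 47^4 = 106 mod 135
  k=6: 47^6 = 106 * 49 = 64 mod 135
  k=8: 47^8 = 31 mod 135
  k=9: 47^9 = 31 * 47 = 107 mod 135
  k=12: 47^12 = 31 * 106 = 46 mod 135
  k=18: 47^18 = 16 * 49 = 109 mod 135
  k=24: 47^24 = 16 * 31 = 91 mod 135
  k=36: 47^36 = 121 * 106 = 1 mod 135  <- first divisor giving 1
Order = 36

36


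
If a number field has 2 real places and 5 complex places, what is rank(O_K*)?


By Dirichlet's unit theorem:
rank = r1 + r2 - 1
= 2 + 5 - 1
= 6

6


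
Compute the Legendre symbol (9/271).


p = 271 is prime, so compute (9/271) with the reciprocity algorithm (Jacobi-symbol steps: pull out 2s via (2/n), flip via reciprocity, reduce):
  reciprocity: (9/271) -> +(271/9)
  reduce: (1/9)
  (1/9) = 1
Product of signs = 1
(9/271) = 1

1


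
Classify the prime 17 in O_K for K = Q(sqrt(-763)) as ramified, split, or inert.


K = Q(sqrt(-763)). Since d mod 4 = 1, disc(K) = -763.
Check p | disc: -763 mod 17 = 2.
p does not divide disc. Compute Legendre symbol (d/p):
2^((17-1)/2) mod 17 = 1
(d/p) = 1, so p splits: (p) = P*P' with e=1, f=1, g=2.
Therefore p is split.

split


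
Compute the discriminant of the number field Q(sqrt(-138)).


For K = Q(sqrt(d)) with d squarefree: disc(K) = d if d = 1 mod 4, and disc(K) = 4d if d = 2 or 3 mod 4.
Here d = -138, and d mod 4 = 2.
d = 2 mod 4, not 1 (O_K = Z[sqrt(d)]), so disc(K) = 4d = 4 * (-138) = -552

-552


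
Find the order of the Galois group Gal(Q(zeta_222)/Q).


|Gal(Q(zeta_222)/Q)| = phi(222)
= 72

72


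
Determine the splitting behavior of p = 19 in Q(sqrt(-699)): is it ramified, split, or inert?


K = Q(sqrt(-699)). Since d mod 4 = 1, disc(K) = -699.
Check p | disc: -699 mod 19 = 4.
p does not divide disc. Compute Legendre symbol (d/p):
4^((19-1)/2) mod 19 = 1
(d/p) = 1, so p splits: (p) = P*P' with e=1, f=1, g=2.
Therefore p is split.

split


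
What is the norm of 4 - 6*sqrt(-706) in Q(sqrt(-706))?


N(a + b*sqrt(d)) = a^2 - d*b^2
= (4)^2 - (-706)*(-6)^2
= 16 + 25416
= 25432

25432


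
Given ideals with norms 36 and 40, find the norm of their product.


N(IJ) = N(I) * N(J)
= 36 * 40
= 1440

1440


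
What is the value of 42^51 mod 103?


p = 103 is prime and the exponent is (p-1)/2 = 51, so by Euler's criterion 42^51 = (42/103) = +1 or -1 mod 103.
Compute by square-and-multiply:
  51 = 32 + 16 + 2 + 1 (binary 110011)
  Repeated squaring mod 103: 42^1 = 42, 42^2 = 13, 42^4 = 66, 42^8 = 30, 42^16 = 76, 42^32 = 8
  42^51 = 42^32 * 42^16 * 42^2 * 42^1 = 8 * 76 * 13 * 42 mod 103
    8 * 76 = 608 = 93 mod 103
    93 * 13 = 1209 = 76 mod 103
    76 * 42 = 3192 = 102 mod 103
  42^51 = 102 mod 103
Result 102 = p - 1 = -1 mod 103: 42 is a quadratic non-residue mod 103. As a residue in [0, p-1] the value is 102.
42^51 mod 103 = 102

102


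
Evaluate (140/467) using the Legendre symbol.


p = 467 is prime, so compute (140/467) with the reciprocity algorithm (Jacobi-symbol steps: pull out 2s via (2/n), flip via reciprocity, reduce):
  pull out 2: (2/467) = -1  (since 467 mod 8 = 3)
  pull out 2: (2/467) = -1  (since 467 mod 8 = 3)
  reciprocity: (35/467) -> -(467/35)
  reduce: (12/35)
  pull out 2: (2/35) = -1  (since 35 mod 8 = 3)
  pull out 2: (2/35) = -1  (since 35 mod 8 = 3)
  reciprocity: (3/35) -> -(35/3)
  reduce: (2/3)
  pull out 2: (2/3) = -1  (since 3 mod 8 = 3)
  (1/3) = 1
Product of signs = -1
(140/467) = -1

-1


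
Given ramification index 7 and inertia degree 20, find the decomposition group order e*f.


|D_P| = e * f
= 7 * 20
= 140

140


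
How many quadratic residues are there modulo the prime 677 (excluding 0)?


For prime p, the number of non-zero quadratic residues is (p-1)/2.
= (677-1)/2
= 338

338


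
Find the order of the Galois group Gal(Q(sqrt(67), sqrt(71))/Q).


The 2 square roots of distinct primes are multiplicatively independent over Q,
so [K:Q] = 2^2 and Gal(K/Q) is isomorphic to (Z/2Z)^2.
|Gal| = 2^2 = 4

4


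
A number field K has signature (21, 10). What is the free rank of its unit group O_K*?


By Dirichlet's unit theorem:
rank = r1 + r2 - 1
= 21 + 10 - 1
= 30

30


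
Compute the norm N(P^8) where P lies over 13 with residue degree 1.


N(P^a) = p^(a*f)
= 13^(8*1)
= 13^8
= 815730721

815730721


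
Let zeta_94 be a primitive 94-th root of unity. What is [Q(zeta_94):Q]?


The degree equals Euler's totient phi(94).
94 = 2 * 47
phi(94) = 46

46


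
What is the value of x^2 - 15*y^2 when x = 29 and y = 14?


x^2 - d*y^2
= 29^2 - 15*14^2
= 841 - 2940
= -2099

-2099


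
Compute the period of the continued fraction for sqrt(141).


Run the CF algorithm for sqrt(141).
a_0 = floor(sqrt(141)) = 11; set m_0=0, q_0=1.
Recurrence: m' = q*a - m,  q' = (d - m'^2)/q,  a' = floor((a_0 + m')/q').
  step 1: m=11, q=20, a=1
  step 2: m=9, q=3, a=6
  step 3: m=9, q=20, a=1
  step 4: m=11, q=1, a=22
a_4 = 2*a_0 = 22, so the period closes here.
sqrt(141) = [11; 1, 6, 1, 22]
Period length = 4

4


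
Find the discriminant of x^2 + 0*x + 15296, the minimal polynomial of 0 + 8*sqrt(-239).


The element 0 + 8*sqrt(-239) has minimal polynomial:
x^2 + 0*x + 15296
Discriminant = (0)^2 - 4*(15296)
= 0 - 61184
= -61184

-61184


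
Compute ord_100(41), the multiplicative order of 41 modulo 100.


We want ord_100(41), the smallest k >= 1 with 41^k = 1 mod 100.
n = 100 = 2^2 * 5^2, phi(100) = 40; the order divides phi(n).
Divisors of 40: 1, 2, 4, 5, 8, 10, 20, 40
Repeated squaring mod 100: 41^1 = 41, 41^2 = 81, 41^4 = 61, 41^8 = 21, 41^16 = 41, 41^32 = 81
Test divisors in increasing order:
  k=1: 41^1 = 41 mod 100
  k=2: 41^2 = 81 mod 100
  k=4: 41^4 = 61 mod 100
  k=5: 41^5 = 61 * 41 = 1 mod 100  <- first divisor giving 1
Order = 5

5


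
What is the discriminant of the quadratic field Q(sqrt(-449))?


For K = Q(sqrt(d)) with d squarefree: disc(K) = d if d = 1 mod 4, and disc(K) = 4d if d = 2 or 3 mod 4.
Here d = -449, and d mod 4 = 3.
d = 3 mod 4, not 1 (O_K = Z[sqrt(d)]), so disc(K) = 4d = 4 * (-449) = -1796

-1796


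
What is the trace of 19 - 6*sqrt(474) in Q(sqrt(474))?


Tr(a + b*sqrt(d)) = (a + b*sqrt(d)) + (a - b*sqrt(d)) = 2a
= 2 * (19)
= 38

38


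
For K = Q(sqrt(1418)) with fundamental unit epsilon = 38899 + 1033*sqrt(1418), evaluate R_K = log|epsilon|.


epsilon = 38899 + 1033*sqrt(1418)
= 77798.0000
R = ln(77798.0000)
= 11.2619

11.2619


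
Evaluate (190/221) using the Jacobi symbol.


Compute (190/221) via quadratic reciprocity:
  pull out 2: (2/221) = -1  (since 221 mod 8 = 5)
  reciprocity: (95/221) -> +(221/95)
  reduce: (31/95)
  reciprocity: (31/95) -> -(95/31)
  reduce: (2/31)
  pull out 2: (2/31) = +1  (since 31 mod 8 = 7)
  (1/31) = 1
Product of signs = 1

1


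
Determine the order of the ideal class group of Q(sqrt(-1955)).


K = Q(sqrt(-1955)). d mod 4 = 1, so D = disc(K) = d = -1955
h(K) equals the number of primitive reduced positive-definite forms (a, b, c) = a*x^2 + b*x*y + c*y^2 with b^2 - 4ac = D,
where reduced means |b| <= a <= c, with b >= 0 whenever |b| = a or a = c, and primitive means gcd(a, b, c) = 1.
Reduced forces 3a^2 <= |D| = 1955, so 1 <= a <= 25; b must have the parity of D, and c = (b^2 - D)/(4a) must be an integer >= a.
Enumerate a = 1..25, b in [-a, a]:
  a=1: (1, 1, 489)  [1]
  a=2: none
  a=3: (3, -1, 163), (3, 1, 163)  [2]
  a=4: none
  a=5: (5, 5, 99)  [1]
  a=6..8: none
  a=9: (9, -5, 55), (9, 5, 55)  [2]
  a=10: none
  a=11: (11, -5, 45), (11, 5, 45)  [2]
  a=12..14: none
  a=15: (15, -5, 33), (15, 5, 33)  [2]
  a=16: none
  a=17: (17, 17, 33)  [1]
  a=18..22: none
  a=23: (23, 23, 27)  [1]
  a=24..25: none
Total reduced forms: 1 + 2 + 1 + 2 + 2 + 2 + 1 + 1 = 12
h = 12

12


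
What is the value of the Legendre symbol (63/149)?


p = 149 is prime, so compute (63/149) with the reciprocity algorithm (Jacobi-symbol steps: pull out 2s via (2/n), flip via reciprocity, reduce):
  reciprocity: (63/149) -> +(149/63)
  reduce: (23/63)
  reciprocity: (23/63) -> -(63/23)
  reduce: (17/23)
  reciprocity: (17/23) -> +(23/17)
  reduce: (6/17)
  pull out 2: (2/17) = +1  (since 17 mod 8 = 1)
  reciprocity: (3/17) -> +(17/3)
  reduce: (2/3)
  pull out 2: (2/3) = -1  (since 3 mod 8 = 3)
  (1/3) = 1
Product of signs = 1
(63/149) = 1

1


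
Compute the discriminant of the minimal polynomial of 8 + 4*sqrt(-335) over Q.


The element 8 + 4*sqrt(-335) has minimal polynomial:
x^2 - 16*x + 5424
Discriminant = (-16)^2 - 4*(5424)
= 256 - 21696
= -21440

-21440


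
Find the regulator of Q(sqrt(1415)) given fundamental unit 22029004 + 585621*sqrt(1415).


epsilon = 22029004 + 585621*sqrt(1415)
= 4.4058e+07
R = ln(4.4058e+07)
= 17.6010

17.6010


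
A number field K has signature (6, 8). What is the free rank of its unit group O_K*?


By Dirichlet's unit theorem:
rank = r1 + r2 - 1
= 6 + 8 - 1
= 13

13


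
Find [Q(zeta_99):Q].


The degree equals Euler's totient phi(99).
99 = 3^2 * 11
phi(99) = 60

60


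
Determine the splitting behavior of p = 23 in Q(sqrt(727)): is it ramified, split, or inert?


K = Q(sqrt(727)). Since d mod 4 = 3, disc(K) = 2908.
Check p | disc: 2908 mod 23 = 10.
p does not divide disc. Compute Legendre symbol (d/p):
14^((23-1)/2) mod 23 = -1
(d/p) = -1, so p is inert: (p) stays prime with e=1, f=2, g=1.
Therefore p is inert.

inert


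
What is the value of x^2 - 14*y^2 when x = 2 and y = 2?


x^2 - d*y^2
= 2^2 - 14*2^2
= 4 - 56
= -52

-52


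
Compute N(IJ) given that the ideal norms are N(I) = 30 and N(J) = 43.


N(IJ) = N(I) * N(J)
= 30 * 43
= 1290

1290


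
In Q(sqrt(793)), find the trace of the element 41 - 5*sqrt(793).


Tr(a + b*sqrt(d)) = (a + b*sqrt(d)) + (a - b*sqrt(d)) = 2a
= 2 * (41)
= 82

82


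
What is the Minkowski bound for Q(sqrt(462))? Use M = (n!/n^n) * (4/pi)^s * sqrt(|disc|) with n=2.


d = 462, d mod 4 = 2, so disc(K) = 4d = 1848; |disc(K)| = 1848
Real quadratic field, so n = 2, s = r2 = 0, r1 = 2
M = (n!/n^n) * (4/pi)^s * sqrt(|disc(K)|) = (2!/2^2) * (4/pi)^0 * sqrt(1848)
= 0.5 * 1.000000 * 42.988371
= 21.4942

21.4942


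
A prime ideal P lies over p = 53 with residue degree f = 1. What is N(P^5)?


N(P^a) = p^(a*f)
= 53^(5*1)
= 53^5
= 418195493

418195493


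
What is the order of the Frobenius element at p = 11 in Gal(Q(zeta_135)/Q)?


The Frobenius at p in Gal(Q(zeta_n)/Q) = (Z/nZ)* is the class of p, so its order is ord_135(11), the smallest k >= 1 with 11^k = 1 mod 135.
n = 135 = 3^3 * 5, phi(135) = 72; the order divides phi(n).
Divisors of 72: 1, 2, 3, 4, 6, 8, 9, 12, 18, 24, 36, 72
Repeated squaring mod 135: 11^1 = 11, 11^2 = 121, 11^4 = 61, 11^8 = 76, 11^16 = 106, 11^32 = 31, 11^64 = 16
Test divisors in increasing order:
  k=1: 11^1 = 11 mod 135
  k=2: 11^2 = 121 mod 135
  k=3: 11^3 = 121 * 11 = 116 mod 135
  k=4: 11^4 = 61 mod 135
  k=6: 11^6 = 61 * 121 = 91 mod 135
  k=8: 11^8 = 76 mod 135
  k=9: 11^9 = 76 * 11 = 26 mod 135
  k=12: 11^12 = 76 * 61 = 46 mod 135
  k=18: 11^18 = 106 * 121 = 1 mod 135  <- first divisor giving 1
Order = 18

18


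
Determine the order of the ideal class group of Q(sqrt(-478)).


K = Q(sqrt(-478)). d mod 4 = 2, so D = disc(K) = 4d = -1912
h(K) equals the number of primitive reduced positive-definite forms (a, b, c) = a*x^2 + b*x*y + c*y^2 with b^2 - 4ac = D,
where reduced means |b| <= a <= c, with b >= 0 whenever |b| = a or a = c, and primitive means gcd(a, b, c) = 1.
Reduced forces 3a^2 <= |D| = 1912, so 1 <= a <= 25; b must have the parity of D, and c = (b^2 - D)/(4a) must be an integer >= a.
Enumerate a = 1..25, b in [-a, a]:
  a=1: (1, 0, 478)  [1]
  a=2: (2, 0, 239)  [1]
  a=3..12: none
  a=13: (13, -8, 38), (13, 8, 38)  [2]
  a=14..16: none
  a=17: (17, -14, 31), (17, 14, 31)  [2]
  a=18: none
  a=19: (19, -8, 26), (19, 8, 26)  [2]
  a=20..25: none
Total reduced forms: 1 + 1 + 2 + 2 + 2 = 8
h = 8

8


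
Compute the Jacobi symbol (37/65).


Compute (37/65) via quadratic reciprocity:
  reciprocity: (37/65) -> +(65/37)
  reduce: (28/37)
  pull out 2: (2/37) = -1  (since 37 mod 8 = 5)
  pull out 2: (2/37) = -1  (since 37 mod 8 = 5)
  reciprocity: (7/37) -> +(37/7)
  reduce: (2/7)
  pull out 2: (2/7) = +1  (since 7 mod 8 = 7)
  (1/7) = 1
Product of signs = 1

1


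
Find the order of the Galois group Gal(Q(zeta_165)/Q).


|Gal(Q(zeta_165)/Q)| = phi(165)
= 80

80


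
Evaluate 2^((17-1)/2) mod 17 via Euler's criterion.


p = 17 is prime and the exponent is (p-1)/2 = 8, so by Euler's criterion 2^8 = (2/17) = +1 or -1 mod 17.
Compute by square-and-multiply:
  8 = 8 (binary 1000)
  Repeated squaring mod 17: 2^1 = 2, 2^2 = 4, 2^4 = 16, 2^8 = 1
  2^8 = 1 mod 17
Result 1: 2 is a quadratic residue mod 17.
2^8 mod 17 = 1

1


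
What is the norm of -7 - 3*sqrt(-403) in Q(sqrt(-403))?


N(a + b*sqrt(d)) = a^2 - d*b^2
= (-7)^2 - (-403)*(-3)^2
= 49 + 3627
= 3676

3676


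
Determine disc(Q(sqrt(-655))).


For K = Q(sqrt(d)) with d squarefree: disc(K) = d if d = 1 mod 4, and disc(K) = 4d if d = 2 or 3 mod 4.
Here d = -655, and d mod 4 = 1.
d = 1 mod 4 (O_K = Z[(1+sqrt(d))/2]), so disc(K) = d = -655

-655


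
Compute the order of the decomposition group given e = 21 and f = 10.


|D_P| = e * f
= 21 * 10
= 210

210


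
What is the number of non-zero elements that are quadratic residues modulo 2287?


For prime p, the number of non-zero quadratic residues is (p-1)/2.
= (2287-1)/2
= 1143

1143


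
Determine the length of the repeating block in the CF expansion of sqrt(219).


Run the CF algorithm for sqrt(219).
a_0 = floor(sqrt(219)) = 14; set m_0=0, q_0=1.
Recurrence: m' = q*a - m,  q' = (d - m'^2)/q,  a' = floor((a_0 + m')/q').
  step 1: m=14, q=23, a=1
  step 2: m=9, q=6, a=3
  step 3: m=9, q=23, a=1
  step 4: m=14, q=1, a=28
a_4 = 2*a_0 = 28, so the period closes here.
sqrt(219) = [14; 1, 3, 1, 28]
Period length = 4

4


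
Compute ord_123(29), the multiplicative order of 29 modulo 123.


We want ord_123(29), the smallest k >= 1 with 29^k = 1 mod 123.
n = 123 = 3 * 41, phi(123) = 80; the order divides phi(n).
Divisors of 80: 1, 2, 4, 5, 8, 10, 16, 20, 40, 80
Repeated squaring mod 123: 29^1 = 29, 29^2 = 103, 29^4 = 31, 29^8 = 100, 29^16 = 37, 29^32 = 16, 29^64 = 10
Test divisors in increasing order:
  k=1: 29^1 = 29 mod 123
  k=2: 29^2 = 103 mod 123
  k=4: 29^4 = 31 mod 123
  k=5: 29^5 = 31 * 29 = 38 mod 123
  k=8: 29^8 = 100 mod 123
  k=10: 29^10 = 100 * 103 = 91 mod 123
  k=16: 29^16 = 37 mod 123
  k=20: 29^20 = 37 * 31 = 40 mod 123
  k=40: 29^40 = 16 * 100 = 1 mod 123  <- first divisor giving 1
Order = 40

40


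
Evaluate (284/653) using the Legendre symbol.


p = 653 is prime, so compute (284/653) with the reciprocity algorithm (Jacobi-symbol steps: pull out 2s via (2/n), flip via reciprocity, reduce):
  pull out 2: (2/653) = -1  (since 653 mod 8 = 5)
  pull out 2: (2/653) = -1  (since 653 mod 8 = 5)
  reciprocity: (71/653) -> +(653/71)
  reduce: (14/71)
  pull out 2: (2/71) = +1  (since 71 mod 8 = 7)
  reciprocity: (7/71) -> -(71/7)
  reduce: (1/7)
  (1/7) = 1
Product of signs = -1
(284/653) = -1

-1


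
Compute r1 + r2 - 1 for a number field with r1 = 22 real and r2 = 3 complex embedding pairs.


By Dirichlet's unit theorem:
rank = r1 + r2 - 1
= 22 + 3 - 1
= 24

24


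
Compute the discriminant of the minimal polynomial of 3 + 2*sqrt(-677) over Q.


The element 3 + 2*sqrt(-677) has minimal polynomial:
x^2 - 6*x + 2717
Discriminant = (-6)^2 - 4*(2717)
= 36 - 10868
= -10832

-10832


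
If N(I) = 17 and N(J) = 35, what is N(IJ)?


N(IJ) = N(I) * N(J)
= 17 * 35
= 595

595


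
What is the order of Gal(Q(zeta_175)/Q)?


|Gal(Q(zeta_175)/Q)| = phi(175)
= 120

120


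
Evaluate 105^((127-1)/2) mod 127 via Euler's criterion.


p = 127 is prime and the exponent is (p-1)/2 = 63, so by Euler's criterion 105^63 = (105/127) = +1 or -1 mod 127.
Compute by square-and-multiply:
  63 = 32 + 16 + 8 + 4 + 2 + 1 (binary 111111)
  Repeated squaring mod 127: 105^1 = 105, 105^2 = 103, 105^4 = 68, 105^8 = 52, 105^16 = 37, 105^32 = 99
  105^63 = 105^32 * 105^16 * 105^8 * 105^4 * 105^2 * 105^1 = 99 * 37 * 52 * 68 * 103 * 105 mod 127
    99 * 37 = 3663 = 107 mod 127
    107 * 52 = 5564 = 103 mod 127
    103 * 68 = 7004 = 19 mod 127
    19 * 103 = 1957 = 52 mod 127
    52 * 105 = 5460 = 126 mod 127
  105^63 = 126 mod 127
Result 126 = p - 1 = -1 mod 127: 105 is a quadratic non-residue mod 127. As a residue in [0, p-1] the value is 126.
105^63 mod 127 = 126

126


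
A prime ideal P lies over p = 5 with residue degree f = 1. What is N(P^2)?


N(P^a) = p^(a*f)
= 5^(2*1)
= 5^2
= 25

25


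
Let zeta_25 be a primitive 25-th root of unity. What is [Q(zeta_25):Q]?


The degree equals Euler's totient phi(25).
25 = 5^2
phi(25) = 20

20


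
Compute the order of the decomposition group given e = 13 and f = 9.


|D_P| = e * f
= 13 * 9
= 117

117


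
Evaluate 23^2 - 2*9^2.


x^2 - d*y^2
= 23^2 - 2*9^2
= 529 - 162
= 367

367


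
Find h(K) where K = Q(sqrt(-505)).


K = Q(sqrt(-505)). d mod 4 = 3, so D = disc(K) = 4d = -2020
h(K) equals the number of primitive reduced positive-definite forms (a, b, c) = a*x^2 + b*x*y + c*y^2 with b^2 - 4ac = D,
where reduced means |b| <= a <= c, with b >= 0 whenever |b| = a or a = c, and primitive means gcd(a, b, c) = 1.
Reduced forces 3a^2 <= |D| = 2020, so 1 <= a <= 25; b must have the parity of D, and c = (b^2 - D)/(4a) must be an integer >= a.
Enumerate a = 1..25, b in [-a, a]:
  a=1: (1, 0, 505)  [1]
  a=2: (2, 2, 253)  [1]
  a=3..4: none
  a=5: (5, 0, 101)  [1]
  a=6..9: none
  a=10: (10, 10, 53)  [1]
  a=11: (11, -2, 46), (11, 2, 46)  [2]
  a=12..21: none
  a=22: (22, -2, 23), (22, 2, 23)  [2]
  a=23..25: none
Total reduced forms: 1 + 1 + 1 + 1 + 2 + 2 = 8
h = 8

8


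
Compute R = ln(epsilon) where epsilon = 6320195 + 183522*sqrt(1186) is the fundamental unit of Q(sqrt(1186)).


epsilon = 6320195 + 183522*sqrt(1186)
= 1.2640e+07
R = ln(1.2640e+07)
= 16.3524

16.3524


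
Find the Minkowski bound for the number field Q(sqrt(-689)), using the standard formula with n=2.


d = -689, d mod 4 = 3, so disc(K) = 4d = -2756; |disc(K)| = 2756
Imaginary quadratic field, so n = 2, s = r2 = 1, r1 = 0
M = (n!/n^n) * (4/pi)^s * sqrt(|disc(K)|) = (2!/2^2) * (4/pi)^1 * sqrt(2756)
= 0.5 * 1.273240 * 52.497619
= 33.4210

33.4210


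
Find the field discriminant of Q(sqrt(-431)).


For K = Q(sqrt(d)) with d squarefree: disc(K) = d if d = 1 mod 4, and disc(K) = 4d if d = 2 or 3 mod 4.
Here d = -431, and d mod 4 = 1.
d = 1 mod 4 (O_K = Z[(1+sqrt(d))/2]), so disc(K) = d = -431

-431


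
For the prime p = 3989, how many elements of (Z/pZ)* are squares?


For prime p, the number of non-zero quadratic residues is (p-1)/2.
= (3989-1)/2
= 1994

1994


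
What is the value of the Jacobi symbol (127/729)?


Compute (127/729) via quadratic reciprocity:
  reciprocity: (127/729) -> +(729/127)
  reduce: (94/127)
  pull out 2: (2/127) = +1  (since 127 mod 8 = 7)
  reciprocity: (47/127) -> -(127/47)
  reduce: (33/47)
  reciprocity: (33/47) -> +(47/33)
  reduce: (14/33)
  pull out 2: (2/33) = +1  (since 33 mod 8 = 1)
  reciprocity: (7/33) -> +(33/7)
  reduce: (5/7)
  reciprocity: (5/7) -> +(7/5)
  reduce: (2/5)
  pull out 2: (2/5) = -1  (since 5 mod 8 = 5)
  (1/5) = 1
Product of signs = 1

1


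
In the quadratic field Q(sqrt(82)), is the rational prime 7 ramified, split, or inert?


K = Q(sqrt(82)). Since d mod 4 = 2, disc(K) = 328.
Check p | disc: 328 mod 7 = 6.
p does not divide disc. Compute Legendre symbol (d/p):
5^((7-1)/2) mod 7 = -1
(d/p) = -1, so p is inert: (p) stays prime with e=1, f=2, g=1.
Therefore p is inert.

inert


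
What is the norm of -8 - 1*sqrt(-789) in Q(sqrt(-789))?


N(a + b*sqrt(d)) = a^2 - d*b^2
= (-8)^2 - (-789)*(-1)^2
= 64 + 789
= 853

853


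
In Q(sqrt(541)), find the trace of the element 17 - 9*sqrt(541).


Tr(a + b*sqrt(d)) = (a + b*sqrt(d)) + (a - b*sqrt(d)) = 2a
= 2 * (17)
= 34

34


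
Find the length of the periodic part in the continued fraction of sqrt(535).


Run the CF algorithm for sqrt(535).
a_0 = floor(sqrt(535)) = 23; set m_0=0, q_0=1.
Recurrence: m' = q*a - m,  q' = (d - m'^2)/q,  a' = floor((a_0 + m')/q').
  step 1: m=23, q=6, a=7
  step 2: m=19, q=29, a=1
  step 3: m=10, q=15, a=2
  step 4: m=20, q=9, a=4
  step 5: m=16, q=31, a=1
  step 6: m=15, q=10, a=3
  step 7: m=15, q=31, a=1
  step 8: m=16, q=9, a=4
  step 9: m=20, q=15, a=2
  step 10: m=10, q=29, a=1
  step 11: m=19, q=6, a=7
  step 12: m=23, q=1, a=46
a_12 = 2*a_0 = 46, so the period closes here.
sqrt(535) = [23; 7, 1, 2, 4, 1, 3, 1, 4, 2, 1, 7, 46]
Period length = 12

12


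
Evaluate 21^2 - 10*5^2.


x^2 - d*y^2
= 21^2 - 10*5^2
= 441 - 250
= 191

191


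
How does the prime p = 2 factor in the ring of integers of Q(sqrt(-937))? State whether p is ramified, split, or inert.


K = Q(sqrt(-937)). Since d mod 4 = 3, disc(K) = -3748.
Check p | disc: -3748 mod 2 = 0.
p divides disc, so p ramifies: (p) = P^2 with e=2, f=1, g=1.
Therefore p is ramified.

ramified


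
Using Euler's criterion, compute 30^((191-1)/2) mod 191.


p = 191 is prime and the exponent is (p-1)/2 = 95, so by Euler's criterion 30^95 = (30/191) = +1 or -1 mod 191.
Compute by square-and-multiply:
  95 = 64 + 16 + 8 + 4 + 2 + 1 (binary 1011111)
  Repeated squaring mod 191: 30^1 = 30, 30^2 = 136, 30^4 = 160, 30^8 = 6, 30^16 = 36, 30^32 = 150, 30^64 = 153
  30^95 = 30^64 * 30^16 * 30^8 * 30^4 * 30^2 * 30^1 = 153 * 36 * 6 * 160 * 136 * 30 mod 191
    153 * 36 = 5508 = 160 mod 191
    160 * 6 = 960 = 5 mod 191
    5 * 160 = 800 = 36 mod 191
    36 * 136 = 4896 = 121 mod 191
    121 * 30 = 3630 = 1 mod 191
  30^95 = 1 mod 191
Result 1: 30 is a quadratic residue mod 191.
30^95 mod 191 = 1

1


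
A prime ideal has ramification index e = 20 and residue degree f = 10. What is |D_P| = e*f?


|D_P| = e * f
= 20 * 10
= 200

200


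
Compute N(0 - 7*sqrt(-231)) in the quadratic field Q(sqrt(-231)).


N(a + b*sqrt(d)) = a^2 - d*b^2
= (0)^2 - (-231)*(-7)^2
= 0 + 11319
= 11319

11319


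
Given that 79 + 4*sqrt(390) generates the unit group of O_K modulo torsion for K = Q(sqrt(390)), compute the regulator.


epsilon = 79 + 4*sqrt(390)
= 157.9937
R = ln(157.9937)
= 5.0626

5.0626


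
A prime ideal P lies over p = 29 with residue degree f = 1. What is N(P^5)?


N(P^a) = p^(a*f)
= 29^(5*1)
= 29^5
= 20511149

20511149


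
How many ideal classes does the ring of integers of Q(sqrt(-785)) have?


K = Q(sqrt(-785)). d mod 4 = 3, so D = disc(K) = 4d = -3140
h(K) equals the number of primitive reduced positive-definite forms (a, b, c) = a*x^2 + b*x*y + c*y^2 with b^2 - 4ac = D,
where reduced means |b| <= a <= c, with b >= 0 whenever |b| = a or a = c, and primitive means gcd(a, b, c) = 1.
Reduced forces 3a^2 <= |D| = 3140, so 1 <= a <= 32; b must have the parity of D, and c = (b^2 - D)/(4a) must be an integer >= a.
Enumerate a = 1..32, b in [-a, a]:
  a=1: (1, 0, 785)  [1]
  a=2: (2, 2, 393)  [1]
  a=3: (3, -2, 262), (3, 2, 262)  [2]
  a=4: none
  a=5: (5, 0, 157)  [1]
  a=6: (6, -2, 131), (6, 2, 131)  [2]
  a=7..8: none
  a=9: (9, -8, 89), (9, 8, 89)  [2]
  a=10: (10, 10, 81)  [1]
  a=11..14: none
  a=15: (15, -10, 54), (15, 10, 54)  [2]
  a=16..17: none
  a=18: (18, -10, 45), (18, 10, 45)  [2]
  a=19..26: none
  a=27: (27, -10, 30), (27, 10, 30)  [2]
  a=28..32: none
Total reduced forms: 1 + 1 + 2 + 1 + 2 + 2 + 1 + 2 + 2 + 2 = 16
h = 16

16


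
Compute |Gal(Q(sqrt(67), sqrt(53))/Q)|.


The 2 square roots of distinct primes are multiplicatively independent over Q,
so [K:Q] = 2^2 and Gal(K/Q) is isomorphic to (Z/2Z)^2.
|Gal| = 2^2 = 4

4


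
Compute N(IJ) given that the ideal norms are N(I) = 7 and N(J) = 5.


N(IJ) = N(I) * N(J)
= 7 * 5
= 35

35


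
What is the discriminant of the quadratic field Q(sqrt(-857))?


For K = Q(sqrt(d)) with d squarefree: disc(K) = d if d = 1 mod 4, and disc(K) = 4d if d = 2 or 3 mod 4.
Here d = -857, and d mod 4 = 3.
d = 3 mod 4, not 1 (O_K = Z[sqrt(d)]), so disc(K) = 4d = 4 * (-857) = -3428

-3428


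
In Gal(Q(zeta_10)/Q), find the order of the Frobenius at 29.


The Frobenius at p in Gal(Q(zeta_n)/Q) = (Z/nZ)* is the class of p, so its order is ord_10(29), the smallest k >= 1 with 29^k = 1 mod 10.
n = 10 = 2 * 5, phi(10) = 4; the order divides phi(n).
Divisors of 4: 1, 2, 4
Repeated squaring mod 10: 29^1 = 9, 29^2 = 1, 29^4 = 1
Test divisors in increasing order:
  k=1: 29^1 = 9 mod 10
  k=2: 29^2 = 1 mod 10  <- first divisor giving 1
Order = 2

2


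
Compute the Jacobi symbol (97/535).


Compute (97/535) via quadratic reciprocity:
  reciprocity: (97/535) -> +(535/97)
  reduce: (50/97)
  pull out 2: (2/97) = +1  (since 97 mod 8 = 1)
  reciprocity: (25/97) -> +(97/25)
  reduce: (22/25)
  pull out 2: (2/25) = +1  (since 25 mod 8 = 1)
  reciprocity: (11/25) -> +(25/11)
  reduce: (3/11)
  reciprocity: (3/11) -> -(11/3)
  reduce: (2/3)
  pull out 2: (2/3) = -1  (since 3 mod 8 = 3)
  (1/3) = 1
Product of signs = 1

1


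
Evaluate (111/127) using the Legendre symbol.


p = 127 is prime, so compute (111/127) with the reciprocity algorithm (Jacobi-symbol steps: pull out 2s via (2/n), flip via reciprocity, reduce):
  reciprocity: (111/127) -> -(127/111)
  reduce: (16/111)
  pull out 2: (2/111) = +1  (since 111 mod 8 = 7)
  pull out 2: (2/111) = +1  (since 111 mod 8 = 7)
  pull out 2: (2/111) = +1  (since 111 mod 8 = 7)
  pull out 2: (2/111) = +1  (since 111 mod 8 = 7)
  (1/111) = 1
Product of signs = -1
(111/127) = -1

-1


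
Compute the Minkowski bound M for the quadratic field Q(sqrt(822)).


d = 822, d mod 4 = 2, so disc(K) = 4d = 3288; |disc(K)| = 3288
Real quadratic field, so n = 2, s = r2 = 0, r1 = 2
M = (n!/n^n) * (4/pi)^s * sqrt(|disc(K)|) = (2!/2^2) * (4/pi)^0 * sqrt(3288)
= 0.5 * 1.000000 * 57.341085
= 28.6705

28.6705


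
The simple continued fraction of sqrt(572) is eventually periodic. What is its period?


Run the CF algorithm for sqrt(572).
a_0 = floor(sqrt(572)) = 23; set m_0=0, q_0=1.
Recurrence: m' = q*a - m,  q' = (d - m'^2)/q,  a' = floor((a_0 + m')/q').
  step 1: m=23, q=43, a=1
  step 2: m=20, q=4, a=10
  step 3: m=20, q=43, a=1
  step 4: m=23, q=1, a=46
a_4 = 2*a_0 = 46, so the period closes here.
sqrt(572) = [23; 1, 10, 1, 46]
Period length = 4

4


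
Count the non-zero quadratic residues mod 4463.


For prime p, the number of non-zero quadratic residues is (p-1)/2.
= (4463-1)/2
= 2231

2231


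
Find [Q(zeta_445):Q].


The degree equals Euler's totient phi(445).
445 = 5 * 89
phi(445) = 352

352


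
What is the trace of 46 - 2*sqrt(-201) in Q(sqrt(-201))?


Tr(a + b*sqrt(d)) = (a + b*sqrt(d)) + (a - b*sqrt(d)) = 2a
= 2 * (46)
= 92

92


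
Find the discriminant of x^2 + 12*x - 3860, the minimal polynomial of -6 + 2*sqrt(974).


The element -6 + 2*sqrt(974) has minimal polynomial:
x^2 + 12*x - 3860
Discriminant = (12)^2 - 4*(-3860)
= 144 + 15440
= 15584

15584


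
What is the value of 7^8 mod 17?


p = 17 is prime and the exponent is (p-1)/2 = 8, so by Euler's criterion 7^8 = (7/17) = +1 or -1 mod 17.
Compute by square-and-multiply:
  8 = 8 (binary 1000)
  Repeated squaring mod 17: 7^1 = 7, 7^2 = 15, 7^4 = 4, 7^8 = 16
  7^8 = 16 mod 17
Result 16 = p - 1 = -1 mod 17: 7 is a quadratic non-residue mod 17. As a residue in [0, p-1] the value is 16.
7^8 mod 17 = 16

16


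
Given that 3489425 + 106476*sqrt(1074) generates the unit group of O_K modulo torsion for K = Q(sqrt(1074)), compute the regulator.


epsilon = 3489425 + 106476*sqrt(1074)
= 6.9788e+06
R = ln(6.9788e+06)
= 15.7584

15.7584


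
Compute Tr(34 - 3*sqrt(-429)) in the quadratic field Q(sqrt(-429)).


Tr(a + b*sqrt(d)) = (a + b*sqrt(d)) + (a - b*sqrt(d)) = 2a
= 2 * (34)
= 68

68


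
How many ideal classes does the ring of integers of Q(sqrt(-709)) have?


K = Q(sqrt(-709)). d mod 4 = 3, so D = disc(K) = 4d = -2836
h(K) equals the number of primitive reduced positive-definite forms (a, b, c) = a*x^2 + b*x*y + c*y^2 with b^2 - 4ac = D,
where reduced means |b| <= a <= c, with b >= 0 whenever |b| = a or a = c, and primitive means gcd(a, b, c) = 1.
Reduced forces 3a^2 <= |D| = 2836, so 1 <= a <= 30; b must have the parity of D, and c = (b^2 - D)/(4a) must be an integer >= a.
Enumerate a = 1..30, b in [-a, a]:
  a=1: (1, 0, 709)  [1]
  a=2: (2, 2, 355)  [1]
  a=3..4: none
  a=5: (5, -2, 142), (5, 2, 142)  [2]
  a=6..9: none
  a=10: (10, -2, 71), (10, 2, 71)  [2]
  a=11..22: none
  a=23: (23, -4, 31), (23, 4, 31)  [2]
  a=24: none
  a=25: (25, -8, 29), (25, 8, 29)  [2]
  a=26..30: none
Total reduced forms: 1 + 1 + 2 + 2 + 2 + 2 = 10
h = 10

10


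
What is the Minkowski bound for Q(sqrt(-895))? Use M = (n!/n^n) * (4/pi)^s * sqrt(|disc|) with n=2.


d = -895, d mod 4 = 1, so disc(K) = d = -895; |disc(K)| = 895
Imaginary quadratic field, so n = 2, s = r2 = 1, r1 = 0
M = (n!/n^n) * (4/pi)^s * sqrt(|disc(K)|) = (2!/2^2) * (4/pi)^1 * sqrt(895)
= 0.5 * 1.273240 * 29.916551
= 19.0455

19.0455


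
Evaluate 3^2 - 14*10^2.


x^2 - d*y^2
= 3^2 - 14*10^2
= 9 - 1400
= -1391

-1391


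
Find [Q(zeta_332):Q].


The degree equals Euler's totient phi(332).
332 = 2^2 * 83
phi(332) = 164

164


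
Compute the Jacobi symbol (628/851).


Compute (628/851) via quadratic reciprocity:
  pull out 2: (2/851) = -1  (since 851 mod 8 = 3)
  pull out 2: (2/851) = -1  (since 851 mod 8 = 3)
  reciprocity: (157/851) -> +(851/157)
  reduce: (66/157)
  pull out 2: (2/157) = -1  (since 157 mod 8 = 5)
  reciprocity: (33/157) -> +(157/33)
  reduce: (25/33)
  reciprocity: (25/33) -> +(33/25)
  reduce: (8/25)
  pull out 2: (2/25) = +1  (since 25 mod 8 = 1)
  pull out 2: (2/25) = +1  (since 25 mod 8 = 1)
  pull out 2: (2/25) = +1  (since 25 mod 8 = 1)
  (1/25) = 1
Product of signs = -1

-1


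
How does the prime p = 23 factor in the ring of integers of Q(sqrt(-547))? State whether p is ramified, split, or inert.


K = Q(sqrt(-547)). Since d mod 4 = 1, disc(K) = -547.
Check p | disc: -547 mod 23 = 5.
p does not divide disc. Compute Legendre symbol (d/p):
5^((23-1)/2) mod 23 = -1
(d/p) = -1, so p is inert: (p) stays prime with e=1, f=2, g=1.
Therefore p is inert.

inert


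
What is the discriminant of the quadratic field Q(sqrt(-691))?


For K = Q(sqrt(d)) with d squarefree: disc(K) = d if d = 1 mod 4, and disc(K) = 4d if d = 2 or 3 mod 4.
Here d = -691, and d mod 4 = 1.
d = 1 mod 4 (O_K = Z[(1+sqrt(d))/2]), so disc(K) = d = -691

-691


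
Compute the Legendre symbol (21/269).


p = 269 is prime, so compute (21/269) with the reciprocity algorithm (Jacobi-symbol steps: pull out 2s via (2/n), flip via reciprocity, reduce):
  reciprocity: (21/269) -> +(269/21)
  reduce: (17/21)
  reciprocity: (17/21) -> +(21/17)
  reduce: (4/17)
  pull out 2: (2/17) = +1  (since 17 mod 8 = 1)
  pull out 2: (2/17) = +1  (since 17 mod 8 = 1)
  (1/17) = 1
Product of signs = 1
(21/269) = 1

1


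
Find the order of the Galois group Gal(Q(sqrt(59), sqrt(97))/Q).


The 2 square roots of distinct primes are multiplicatively independent over Q,
so [K:Q] = 2^2 and Gal(K/Q) is isomorphic to (Z/2Z)^2.
|Gal| = 2^2 = 4

4


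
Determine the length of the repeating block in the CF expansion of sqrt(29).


Run the CF algorithm for sqrt(29).
a_0 = floor(sqrt(29)) = 5; set m_0=0, q_0=1.
Recurrence: m' = q*a - m,  q' = (d - m'^2)/q,  a' = floor((a_0 + m')/q').
  step 1: m=5, q=4, a=2
  step 2: m=3, q=5, a=1
  step 3: m=2, q=5, a=1
  step 4: m=3, q=4, a=2
  step 5: m=5, q=1, a=10
a_5 = 2*a_0 = 10, so the period closes here.
sqrt(29) = [5; 2, 1, 1, 2, 10]
Period length = 5

5


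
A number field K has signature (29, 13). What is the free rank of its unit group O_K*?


By Dirichlet's unit theorem:
rank = r1 + r2 - 1
= 29 + 13 - 1
= 41

41


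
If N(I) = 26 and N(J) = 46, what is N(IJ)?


N(IJ) = N(I) * N(J)
= 26 * 46
= 1196

1196


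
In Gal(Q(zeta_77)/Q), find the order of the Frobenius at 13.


The Frobenius at p in Gal(Q(zeta_n)/Q) = (Z/nZ)* is the class of p, so its order is ord_77(13), the smallest k >= 1 with 13^k = 1 mod 77.
n = 77 = 7 * 11, phi(77) = 60; the order divides phi(n).
Divisors of 60: 1, 2, 3, 4, 5, 6, 10, 12, 15, 20, 30, 60
Repeated squaring mod 77: 13^1 = 13, 13^2 = 15, 13^4 = 71, 13^8 = 36, 13^16 = 64, 13^32 = 15
Test divisors in increasing order:
  k=1: 13^1 = 13 mod 77
  k=2: 13^2 = 15 mod 77
  k=3: 13^3 = 15 * 13 = 41 mod 77
  k=4: 13^4 = 71 mod 77
  k=5: 13^5 = 71 * 13 = 76 mod 77
  k=6: 13^6 = 71 * 15 = 64 mod 77
  k=10: 13^10 = 36 * 15 = 1 mod 77  <- first divisor giving 1
Order = 10

10


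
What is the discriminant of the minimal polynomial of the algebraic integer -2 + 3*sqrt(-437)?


The element -2 + 3*sqrt(-437) has minimal polynomial:
x^2 + 4*x + 3937
Discriminant = (4)^2 - 4*(3937)
= 16 - 15748
= -15732

-15732


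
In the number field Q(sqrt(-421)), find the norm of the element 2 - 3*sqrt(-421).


N(a + b*sqrt(d)) = a^2 - d*b^2
= (2)^2 - (-421)*(-3)^2
= 4 + 3789
= 3793

3793


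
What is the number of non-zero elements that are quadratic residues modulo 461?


For prime p, the number of non-zero quadratic residues is (p-1)/2.
= (461-1)/2
= 230

230


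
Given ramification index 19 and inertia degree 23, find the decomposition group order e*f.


|D_P| = e * f
= 19 * 23
= 437

437


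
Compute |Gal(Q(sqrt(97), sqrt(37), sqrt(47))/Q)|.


The 3 square roots of distinct primes are multiplicatively independent over Q,
so [K:Q] = 2^3 and Gal(K/Q) is isomorphic to (Z/2Z)^3.
|Gal| = 2^3 = 8

8


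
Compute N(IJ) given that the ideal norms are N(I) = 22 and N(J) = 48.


N(IJ) = N(I) * N(J)
= 22 * 48
= 1056

1056


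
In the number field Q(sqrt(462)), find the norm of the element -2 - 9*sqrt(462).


N(a + b*sqrt(d)) = a^2 - d*b^2
= (-2)^2 - (462)*(-9)^2
= 4 - 37422
= -37418

-37418


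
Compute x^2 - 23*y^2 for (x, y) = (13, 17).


x^2 - d*y^2
= 13^2 - 23*17^2
= 169 - 6647
= -6478

-6478


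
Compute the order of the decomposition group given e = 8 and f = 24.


|D_P| = e * f
= 8 * 24
= 192

192


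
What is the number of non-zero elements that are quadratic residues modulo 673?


For prime p, the number of non-zero quadratic residues is (p-1)/2.
= (673-1)/2
= 336

336


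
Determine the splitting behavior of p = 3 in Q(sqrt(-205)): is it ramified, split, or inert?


K = Q(sqrt(-205)). Since d mod 4 = 3, disc(K) = -820.
Check p | disc: -820 mod 3 = 2.
p does not divide disc. Compute Legendre symbol (d/p):
2^((3-1)/2) mod 3 = -1
(d/p) = -1, so p is inert: (p) stays prime with e=1, f=2, g=1.
Therefore p is inert.

inert


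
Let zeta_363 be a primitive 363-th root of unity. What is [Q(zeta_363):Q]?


The degree equals Euler's totient phi(363).
363 = 3 * 11^2
phi(363) = 220

220


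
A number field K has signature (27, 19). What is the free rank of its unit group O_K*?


By Dirichlet's unit theorem:
rank = r1 + r2 - 1
= 27 + 19 - 1
= 45

45


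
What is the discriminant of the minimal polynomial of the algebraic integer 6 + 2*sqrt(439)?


The element 6 + 2*sqrt(439) has minimal polynomial:
x^2 - 12*x - 1720
Discriminant = (-12)^2 - 4*(-1720)
= 144 + 6880
= 7024

7024


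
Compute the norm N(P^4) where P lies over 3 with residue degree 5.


N(P^a) = p^(a*f)
= 3^(4*5)
= 3^20
= 3486784401

3486784401


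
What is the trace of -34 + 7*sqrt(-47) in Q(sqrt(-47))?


Tr(a + b*sqrt(d)) = (a + b*sqrt(d)) + (a - b*sqrt(d)) = 2a
= 2 * (-34)
= -68

-68


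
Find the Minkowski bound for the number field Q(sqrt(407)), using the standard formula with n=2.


d = 407, d mod 4 = 3, so disc(K) = 4d = 1628; |disc(K)| = 1628
Real quadratic field, so n = 2, s = r2 = 0, r1 = 2
M = (n!/n^n) * (4/pi)^s * sqrt(|disc(K)|) = (2!/2^2) * (4/pi)^0 * sqrt(1628)
= 0.5 * 1.000000 * 40.348482
= 20.1742

20.1742


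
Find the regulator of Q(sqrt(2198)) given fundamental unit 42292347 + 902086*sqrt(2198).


epsilon = 42292347 + 902086*sqrt(2198)
= 8.4585e+07
R = ln(8.4585e+07)
= 18.2533

18.2533


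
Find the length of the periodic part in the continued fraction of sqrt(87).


Run the CF algorithm for sqrt(87).
a_0 = floor(sqrt(87)) = 9; set m_0=0, q_0=1.
Recurrence: m' = q*a - m,  q' = (d - m'^2)/q,  a' = floor((a_0 + m')/q').
  step 1: m=9, q=6, a=3
  step 2: m=9, q=1, a=18
a_2 = 2*a_0 = 18, so the period closes here.
sqrt(87) = [9; 3, 18]
Period length = 2

2


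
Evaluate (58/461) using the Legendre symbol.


p = 461 is prime, so compute (58/461) with the reciprocity algorithm (Jacobi-symbol steps: pull out 2s via (2/n), flip via reciprocity, reduce):
  pull out 2: (2/461) = -1  (since 461 mod 8 = 5)
  reciprocity: (29/461) -> +(461/29)
  reduce: (26/29)
  pull out 2: (2/29) = -1  (since 29 mod 8 = 5)
  reciprocity: (13/29) -> +(29/13)
  reduce: (3/13)
  reciprocity: (3/13) -> +(13/3)
  reduce: (1/3)
  (1/3) = 1
Product of signs = 1
(58/461) = 1

1
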